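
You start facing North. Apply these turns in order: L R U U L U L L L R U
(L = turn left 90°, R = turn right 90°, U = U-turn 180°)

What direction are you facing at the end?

Start: North
  L (left (90° counter-clockwise)) -> West
  R (right (90° clockwise)) -> North
  U (U-turn (180°)) -> South
  U (U-turn (180°)) -> North
  L (left (90° counter-clockwise)) -> West
  U (U-turn (180°)) -> East
  L (left (90° counter-clockwise)) -> North
  L (left (90° counter-clockwise)) -> West
  L (left (90° counter-clockwise)) -> South
  R (right (90° clockwise)) -> West
  U (U-turn (180°)) -> East
Final: East

Answer: Final heading: East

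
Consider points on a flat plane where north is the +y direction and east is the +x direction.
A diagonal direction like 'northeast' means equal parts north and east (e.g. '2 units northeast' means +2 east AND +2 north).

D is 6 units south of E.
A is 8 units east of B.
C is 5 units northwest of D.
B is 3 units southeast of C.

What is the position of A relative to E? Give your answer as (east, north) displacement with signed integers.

Answer: A is at (east=6, north=-4) relative to E.

Derivation:
Place E at the origin (east=0, north=0).
  D is 6 units south of E: delta (east=+0, north=-6); D at (east=0, north=-6).
  C is 5 units northwest of D: delta (east=-5, north=+5); C at (east=-5, north=-1).
  B is 3 units southeast of C: delta (east=+3, north=-3); B at (east=-2, north=-4).
  A is 8 units east of B: delta (east=+8, north=+0); A at (east=6, north=-4).
Therefore A relative to E: (east=6, north=-4).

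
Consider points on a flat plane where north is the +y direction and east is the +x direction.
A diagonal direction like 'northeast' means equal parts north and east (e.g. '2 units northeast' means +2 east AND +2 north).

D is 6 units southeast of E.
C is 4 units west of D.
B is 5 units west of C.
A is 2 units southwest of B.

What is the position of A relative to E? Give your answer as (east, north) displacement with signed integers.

Answer: A is at (east=-5, north=-8) relative to E.

Derivation:
Place E at the origin (east=0, north=0).
  D is 6 units southeast of E: delta (east=+6, north=-6); D at (east=6, north=-6).
  C is 4 units west of D: delta (east=-4, north=+0); C at (east=2, north=-6).
  B is 5 units west of C: delta (east=-5, north=+0); B at (east=-3, north=-6).
  A is 2 units southwest of B: delta (east=-2, north=-2); A at (east=-5, north=-8).
Therefore A relative to E: (east=-5, north=-8).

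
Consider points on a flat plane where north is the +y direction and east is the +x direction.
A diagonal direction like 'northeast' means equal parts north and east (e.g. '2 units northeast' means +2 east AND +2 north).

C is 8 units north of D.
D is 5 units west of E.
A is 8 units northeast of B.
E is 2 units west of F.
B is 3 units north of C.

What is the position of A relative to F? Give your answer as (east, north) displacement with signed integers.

Answer: A is at (east=1, north=19) relative to F.

Derivation:
Place F at the origin (east=0, north=0).
  E is 2 units west of F: delta (east=-2, north=+0); E at (east=-2, north=0).
  D is 5 units west of E: delta (east=-5, north=+0); D at (east=-7, north=0).
  C is 8 units north of D: delta (east=+0, north=+8); C at (east=-7, north=8).
  B is 3 units north of C: delta (east=+0, north=+3); B at (east=-7, north=11).
  A is 8 units northeast of B: delta (east=+8, north=+8); A at (east=1, north=19).
Therefore A relative to F: (east=1, north=19).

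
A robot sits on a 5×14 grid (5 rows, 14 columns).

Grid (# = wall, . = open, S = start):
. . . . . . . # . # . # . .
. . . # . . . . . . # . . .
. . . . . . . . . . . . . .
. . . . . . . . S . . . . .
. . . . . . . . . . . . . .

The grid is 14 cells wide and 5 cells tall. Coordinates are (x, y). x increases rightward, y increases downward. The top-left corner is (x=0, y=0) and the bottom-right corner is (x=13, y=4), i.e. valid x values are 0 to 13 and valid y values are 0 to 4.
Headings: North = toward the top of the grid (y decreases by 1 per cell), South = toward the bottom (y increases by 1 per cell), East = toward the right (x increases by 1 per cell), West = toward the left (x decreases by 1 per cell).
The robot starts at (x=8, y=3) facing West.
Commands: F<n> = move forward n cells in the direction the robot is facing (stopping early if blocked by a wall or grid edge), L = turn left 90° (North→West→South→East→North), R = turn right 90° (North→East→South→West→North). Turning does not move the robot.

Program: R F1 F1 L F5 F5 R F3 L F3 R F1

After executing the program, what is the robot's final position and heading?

Answer: Final position: (x=1, y=0), facing North

Derivation:
Start: (x=8, y=3), facing West
  R: turn right, now facing North
  F1: move forward 1, now at (x=8, y=2)
  F1: move forward 1, now at (x=8, y=1)
  L: turn left, now facing West
  F5: move forward 4/5 (blocked), now at (x=4, y=1)
  F5: move forward 0/5 (blocked), now at (x=4, y=1)
  R: turn right, now facing North
  F3: move forward 1/3 (blocked), now at (x=4, y=0)
  L: turn left, now facing West
  F3: move forward 3, now at (x=1, y=0)
  R: turn right, now facing North
  F1: move forward 0/1 (blocked), now at (x=1, y=0)
Final: (x=1, y=0), facing North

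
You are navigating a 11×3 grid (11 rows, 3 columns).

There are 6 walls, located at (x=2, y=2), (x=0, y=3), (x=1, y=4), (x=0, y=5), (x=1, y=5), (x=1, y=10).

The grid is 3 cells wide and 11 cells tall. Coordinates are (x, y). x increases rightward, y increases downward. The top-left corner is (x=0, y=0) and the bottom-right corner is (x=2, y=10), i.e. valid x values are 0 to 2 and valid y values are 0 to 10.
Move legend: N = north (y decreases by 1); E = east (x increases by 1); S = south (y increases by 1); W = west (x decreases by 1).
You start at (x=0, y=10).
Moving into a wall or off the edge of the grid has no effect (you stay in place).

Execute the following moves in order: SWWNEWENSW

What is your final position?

Start: (x=0, y=10)
  S (south): blocked, stay at (x=0, y=10)
  W (west): blocked, stay at (x=0, y=10)
  W (west): blocked, stay at (x=0, y=10)
  N (north): (x=0, y=10) -> (x=0, y=9)
  E (east): (x=0, y=9) -> (x=1, y=9)
  W (west): (x=1, y=9) -> (x=0, y=9)
  E (east): (x=0, y=9) -> (x=1, y=9)
  N (north): (x=1, y=9) -> (x=1, y=8)
  S (south): (x=1, y=8) -> (x=1, y=9)
  W (west): (x=1, y=9) -> (x=0, y=9)
Final: (x=0, y=9)

Answer: Final position: (x=0, y=9)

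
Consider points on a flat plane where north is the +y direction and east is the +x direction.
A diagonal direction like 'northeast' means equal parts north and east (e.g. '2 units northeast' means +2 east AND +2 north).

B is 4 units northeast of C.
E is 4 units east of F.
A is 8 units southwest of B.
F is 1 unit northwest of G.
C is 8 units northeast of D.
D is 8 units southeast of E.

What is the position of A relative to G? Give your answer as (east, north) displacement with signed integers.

Place G at the origin (east=0, north=0).
  F is 1 unit northwest of G: delta (east=-1, north=+1); F at (east=-1, north=1).
  E is 4 units east of F: delta (east=+4, north=+0); E at (east=3, north=1).
  D is 8 units southeast of E: delta (east=+8, north=-8); D at (east=11, north=-7).
  C is 8 units northeast of D: delta (east=+8, north=+8); C at (east=19, north=1).
  B is 4 units northeast of C: delta (east=+4, north=+4); B at (east=23, north=5).
  A is 8 units southwest of B: delta (east=-8, north=-8); A at (east=15, north=-3).
Therefore A relative to G: (east=15, north=-3).

Answer: A is at (east=15, north=-3) relative to G.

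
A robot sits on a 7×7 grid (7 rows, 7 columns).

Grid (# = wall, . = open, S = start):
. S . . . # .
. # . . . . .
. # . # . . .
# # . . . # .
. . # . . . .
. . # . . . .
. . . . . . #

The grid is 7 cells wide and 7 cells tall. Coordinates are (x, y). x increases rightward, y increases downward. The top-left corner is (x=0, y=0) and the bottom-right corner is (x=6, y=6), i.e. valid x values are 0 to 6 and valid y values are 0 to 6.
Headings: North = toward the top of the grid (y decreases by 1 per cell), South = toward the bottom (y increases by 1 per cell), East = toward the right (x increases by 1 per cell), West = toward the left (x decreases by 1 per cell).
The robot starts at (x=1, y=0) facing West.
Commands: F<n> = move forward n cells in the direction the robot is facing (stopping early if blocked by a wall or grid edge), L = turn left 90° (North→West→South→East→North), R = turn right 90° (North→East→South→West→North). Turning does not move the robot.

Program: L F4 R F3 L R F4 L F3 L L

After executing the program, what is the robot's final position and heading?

Start: (x=1, y=0), facing West
  L: turn left, now facing South
  F4: move forward 0/4 (blocked), now at (x=1, y=0)
  R: turn right, now facing West
  F3: move forward 1/3 (blocked), now at (x=0, y=0)
  L: turn left, now facing South
  R: turn right, now facing West
  F4: move forward 0/4 (blocked), now at (x=0, y=0)
  L: turn left, now facing South
  F3: move forward 2/3 (blocked), now at (x=0, y=2)
  L: turn left, now facing East
  L: turn left, now facing North
Final: (x=0, y=2), facing North

Answer: Final position: (x=0, y=2), facing North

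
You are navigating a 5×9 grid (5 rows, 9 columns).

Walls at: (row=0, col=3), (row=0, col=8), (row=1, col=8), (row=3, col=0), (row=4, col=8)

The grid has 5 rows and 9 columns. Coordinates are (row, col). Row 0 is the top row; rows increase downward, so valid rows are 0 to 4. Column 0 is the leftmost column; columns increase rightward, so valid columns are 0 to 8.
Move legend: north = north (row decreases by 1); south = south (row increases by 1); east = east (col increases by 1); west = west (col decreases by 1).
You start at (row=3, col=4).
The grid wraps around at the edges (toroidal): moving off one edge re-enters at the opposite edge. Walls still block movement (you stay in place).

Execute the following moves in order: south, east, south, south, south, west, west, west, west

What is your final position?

Start: (row=3, col=4)
  south (south): (row=3, col=4) -> (row=4, col=4)
  east (east): (row=4, col=4) -> (row=4, col=5)
  south (south): (row=4, col=5) -> (row=0, col=5)
  south (south): (row=0, col=5) -> (row=1, col=5)
  south (south): (row=1, col=5) -> (row=2, col=5)
  west (west): (row=2, col=5) -> (row=2, col=4)
  west (west): (row=2, col=4) -> (row=2, col=3)
  west (west): (row=2, col=3) -> (row=2, col=2)
  west (west): (row=2, col=2) -> (row=2, col=1)
Final: (row=2, col=1)

Answer: Final position: (row=2, col=1)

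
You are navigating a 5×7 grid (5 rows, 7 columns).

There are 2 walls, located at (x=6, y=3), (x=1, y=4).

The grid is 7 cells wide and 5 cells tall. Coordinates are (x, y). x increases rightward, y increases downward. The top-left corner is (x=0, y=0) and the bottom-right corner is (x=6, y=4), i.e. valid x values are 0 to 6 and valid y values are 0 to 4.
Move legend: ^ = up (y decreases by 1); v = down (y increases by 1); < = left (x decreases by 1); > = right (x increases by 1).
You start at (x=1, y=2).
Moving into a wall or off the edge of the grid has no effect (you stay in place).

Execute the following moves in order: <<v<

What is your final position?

Answer: Final position: (x=0, y=3)

Derivation:
Start: (x=1, y=2)
  < (left): (x=1, y=2) -> (x=0, y=2)
  < (left): blocked, stay at (x=0, y=2)
  v (down): (x=0, y=2) -> (x=0, y=3)
  < (left): blocked, stay at (x=0, y=3)
Final: (x=0, y=3)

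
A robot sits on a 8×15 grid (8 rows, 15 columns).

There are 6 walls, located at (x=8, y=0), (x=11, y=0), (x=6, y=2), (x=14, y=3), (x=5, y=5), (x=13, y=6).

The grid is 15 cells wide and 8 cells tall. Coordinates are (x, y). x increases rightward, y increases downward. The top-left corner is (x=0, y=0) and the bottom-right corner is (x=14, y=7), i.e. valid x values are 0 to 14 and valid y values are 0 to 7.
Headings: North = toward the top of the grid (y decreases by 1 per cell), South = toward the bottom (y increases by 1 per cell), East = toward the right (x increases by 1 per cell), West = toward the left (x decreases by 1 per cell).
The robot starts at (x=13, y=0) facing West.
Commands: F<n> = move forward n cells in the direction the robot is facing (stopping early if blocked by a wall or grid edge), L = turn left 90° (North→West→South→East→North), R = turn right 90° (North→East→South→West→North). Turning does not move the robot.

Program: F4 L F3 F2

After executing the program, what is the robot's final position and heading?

Answer: Final position: (x=12, y=5), facing South

Derivation:
Start: (x=13, y=0), facing West
  F4: move forward 1/4 (blocked), now at (x=12, y=0)
  L: turn left, now facing South
  F3: move forward 3, now at (x=12, y=3)
  F2: move forward 2, now at (x=12, y=5)
Final: (x=12, y=5), facing South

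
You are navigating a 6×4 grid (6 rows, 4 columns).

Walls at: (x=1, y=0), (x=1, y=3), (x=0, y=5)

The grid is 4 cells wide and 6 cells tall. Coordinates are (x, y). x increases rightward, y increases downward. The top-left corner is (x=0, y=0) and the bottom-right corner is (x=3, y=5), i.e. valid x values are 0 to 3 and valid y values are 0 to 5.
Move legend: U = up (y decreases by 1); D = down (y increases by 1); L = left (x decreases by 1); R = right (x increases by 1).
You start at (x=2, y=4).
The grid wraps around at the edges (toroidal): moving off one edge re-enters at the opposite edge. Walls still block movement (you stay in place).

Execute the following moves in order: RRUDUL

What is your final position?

Start: (x=2, y=4)
  R (right): (x=2, y=4) -> (x=3, y=4)
  R (right): (x=3, y=4) -> (x=0, y=4)
  U (up): (x=0, y=4) -> (x=0, y=3)
  D (down): (x=0, y=3) -> (x=0, y=4)
  U (up): (x=0, y=4) -> (x=0, y=3)
  L (left): (x=0, y=3) -> (x=3, y=3)
Final: (x=3, y=3)

Answer: Final position: (x=3, y=3)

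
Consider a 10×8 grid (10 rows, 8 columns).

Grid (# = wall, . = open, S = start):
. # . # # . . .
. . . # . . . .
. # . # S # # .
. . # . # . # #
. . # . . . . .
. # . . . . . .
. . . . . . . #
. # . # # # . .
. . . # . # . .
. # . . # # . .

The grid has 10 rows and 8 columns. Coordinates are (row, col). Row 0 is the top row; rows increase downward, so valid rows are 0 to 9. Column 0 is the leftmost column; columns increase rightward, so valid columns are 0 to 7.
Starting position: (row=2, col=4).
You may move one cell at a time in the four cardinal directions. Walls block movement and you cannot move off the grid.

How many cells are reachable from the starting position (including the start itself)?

BFS flood-fill from (row=2, col=4):
  Distance 0: (row=2, col=4)
  Distance 1: (row=1, col=4)
  Distance 2: (row=1, col=5)
  Distance 3: (row=0, col=5), (row=1, col=6)
  Distance 4: (row=0, col=6), (row=1, col=7)
  Distance 5: (row=0, col=7), (row=2, col=7)
Total reachable: 9 (grid has 56 open cells total)

Answer: Reachable cells: 9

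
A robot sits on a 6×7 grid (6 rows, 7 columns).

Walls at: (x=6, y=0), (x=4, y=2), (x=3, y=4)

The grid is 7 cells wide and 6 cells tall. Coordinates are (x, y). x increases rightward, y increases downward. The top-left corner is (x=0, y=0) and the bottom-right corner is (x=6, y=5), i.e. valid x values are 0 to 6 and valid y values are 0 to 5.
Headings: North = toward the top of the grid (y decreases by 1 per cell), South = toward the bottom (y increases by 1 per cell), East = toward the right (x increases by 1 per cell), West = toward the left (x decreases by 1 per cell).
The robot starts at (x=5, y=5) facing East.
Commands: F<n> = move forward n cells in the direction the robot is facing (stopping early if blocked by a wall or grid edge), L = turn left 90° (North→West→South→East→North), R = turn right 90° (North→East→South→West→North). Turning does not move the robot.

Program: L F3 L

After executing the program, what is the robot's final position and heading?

Answer: Final position: (x=5, y=2), facing West

Derivation:
Start: (x=5, y=5), facing East
  L: turn left, now facing North
  F3: move forward 3, now at (x=5, y=2)
  L: turn left, now facing West
Final: (x=5, y=2), facing West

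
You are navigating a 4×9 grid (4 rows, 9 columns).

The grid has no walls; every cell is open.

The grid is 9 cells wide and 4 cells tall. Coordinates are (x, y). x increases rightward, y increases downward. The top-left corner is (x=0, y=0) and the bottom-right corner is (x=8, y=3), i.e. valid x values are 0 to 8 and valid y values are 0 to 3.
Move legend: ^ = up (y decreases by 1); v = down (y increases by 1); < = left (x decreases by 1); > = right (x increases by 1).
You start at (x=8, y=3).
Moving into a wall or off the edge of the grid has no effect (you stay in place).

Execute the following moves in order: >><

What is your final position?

Answer: Final position: (x=7, y=3)

Derivation:
Start: (x=8, y=3)
  > (right): blocked, stay at (x=8, y=3)
  > (right): blocked, stay at (x=8, y=3)
  < (left): (x=8, y=3) -> (x=7, y=3)
Final: (x=7, y=3)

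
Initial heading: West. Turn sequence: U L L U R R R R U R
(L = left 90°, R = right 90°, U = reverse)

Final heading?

Start: West
  U (U-turn (180°)) -> East
  L (left (90° counter-clockwise)) -> North
  L (left (90° counter-clockwise)) -> West
  U (U-turn (180°)) -> East
  R (right (90° clockwise)) -> South
  R (right (90° clockwise)) -> West
  R (right (90° clockwise)) -> North
  R (right (90° clockwise)) -> East
  U (U-turn (180°)) -> West
  R (right (90° clockwise)) -> North
Final: North

Answer: Final heading: North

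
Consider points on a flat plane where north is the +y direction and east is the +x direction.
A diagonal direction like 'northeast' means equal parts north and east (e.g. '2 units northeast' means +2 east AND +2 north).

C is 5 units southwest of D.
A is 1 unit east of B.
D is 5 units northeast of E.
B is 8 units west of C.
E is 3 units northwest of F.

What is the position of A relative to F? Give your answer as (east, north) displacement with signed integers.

Answer: A is at (east=-10, north=3) relative to F.

Derivation:
Place F at the origin (east=0, north=0).
  E is 3 units northwest of F: delta (east=-3, north=+3); E at (east=-3, north=3).
  D is 5 units northeast of E: delta (east=+5, north=+5); D at (east=2, north=8).
  C is 5 units southwest of D: delta (east=-5, north=-5); C at (east=-3, north=3).
  B is 8 units west of C: delta (east=-8, north=+0); B at (east=-11, north=3).
  A is 1 unit east of B: delta (east=+1, north=+0); A at (east=-10, north=3).
Therefore A relative to F: (east=-10, north=3).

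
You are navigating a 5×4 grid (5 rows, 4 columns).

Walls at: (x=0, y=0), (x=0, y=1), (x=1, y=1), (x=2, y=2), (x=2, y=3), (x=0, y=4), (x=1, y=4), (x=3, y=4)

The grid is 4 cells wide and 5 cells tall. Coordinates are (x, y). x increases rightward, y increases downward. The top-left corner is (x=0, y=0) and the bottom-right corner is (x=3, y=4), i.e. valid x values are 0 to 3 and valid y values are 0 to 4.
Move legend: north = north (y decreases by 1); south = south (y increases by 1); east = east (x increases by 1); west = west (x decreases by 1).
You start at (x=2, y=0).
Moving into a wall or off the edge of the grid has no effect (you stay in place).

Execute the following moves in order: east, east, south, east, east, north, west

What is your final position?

Answer: Final position: (x=2, y=0)

Derivation:
Start: (x=2, y=0)
  east (east): (x=2, y=0) -> (x=3, y=0)
  east (east): blocked, stay at (x=3, y=0)
  south (south): (x=3, y=0) -> (x=3, y=1)
  east (east): blocked, stay at (x=3, y=1)
  east (east): blocked, stay at (x=3, y=1)
  north (north): (x=3, y=1) -> (x=3, y=0)
  west (west): (x=3, y=0) -> (x=2, y=0)
Final: (x=2, y=0)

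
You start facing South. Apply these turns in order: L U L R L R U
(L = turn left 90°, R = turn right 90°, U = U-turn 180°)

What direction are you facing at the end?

Answer: Final heading: East

Derivation:
Start: South
  L (left (90° counter-clockwise)) -> East
  U (U-turn (180°)) -> West
  L (left (90° counter-clockwise)) -> South
  R (right (90° clockwise)) -> West
  L (left (90° counter-clockwise)) -> South
  R (right (90° clockwise)) -> West
  U (U-turn (180°)) -> East
Final: East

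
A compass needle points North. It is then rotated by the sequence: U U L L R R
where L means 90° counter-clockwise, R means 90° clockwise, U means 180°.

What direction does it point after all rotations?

Start: North
  U (U-turn (180°)) -> South
  U (U-turn (180°)) -> North
  L (left (90° counter-clockwise)) -> West
  L (left (90° counter-clockwise)) -> South
  R (right (90° clockwise)) -> West
  R (right (90° clockwise)) -> North
Final: North

Answer: Final heading: North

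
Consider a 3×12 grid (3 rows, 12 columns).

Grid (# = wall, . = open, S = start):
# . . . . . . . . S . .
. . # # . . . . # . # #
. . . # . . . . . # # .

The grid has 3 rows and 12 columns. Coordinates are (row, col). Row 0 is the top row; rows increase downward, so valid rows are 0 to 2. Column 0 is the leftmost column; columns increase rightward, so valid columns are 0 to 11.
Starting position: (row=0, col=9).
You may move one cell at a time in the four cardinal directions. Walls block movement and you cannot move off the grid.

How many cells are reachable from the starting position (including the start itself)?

Answer: Reachable cells: 26

Derivation:
BFS flood-fill from (row=0, col=9):
  Distance 0: (row=0, col=9)
  Distance 1: (row=0, col=8), (row=0, col=10), (row=1, col=9)
  Distance 2: (row=0, col=7), (row=0, col=11)
  Distance 3: (row=0, col=6), (row=1, col=7)
  Distance 4: (row=0, col=5), (row=1, col=6), (row=2, col=7)
  Distance 5: (row=0, col=4), (row=1, col=5), (row=2, col=6), (row=2, col=8)
  Distance 6: (row=0, col=3), (row=1, col=4), (row=2, col=5)
  Distance 7: (row=0, col=2), (row=2, col=4)
  Distance 8: (row=0, col=1)
  Distance 9: (row=1, col=1)
  Distance 10: (row=1, col=0), (row=2, col=1)
  Distance 11: (row=2, col=0), (row=2, col=2)
Total reachable: 26 (grid has 27 open cells total)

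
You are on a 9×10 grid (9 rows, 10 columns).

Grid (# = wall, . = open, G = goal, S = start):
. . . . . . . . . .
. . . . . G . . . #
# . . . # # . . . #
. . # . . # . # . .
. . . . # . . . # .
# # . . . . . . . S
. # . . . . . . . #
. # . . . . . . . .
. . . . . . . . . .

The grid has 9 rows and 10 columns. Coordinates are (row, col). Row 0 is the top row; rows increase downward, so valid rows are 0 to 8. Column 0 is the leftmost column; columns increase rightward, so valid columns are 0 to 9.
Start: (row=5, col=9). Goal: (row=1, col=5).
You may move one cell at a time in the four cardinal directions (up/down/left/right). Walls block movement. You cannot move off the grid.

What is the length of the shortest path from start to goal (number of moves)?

BFS from (row=5, col=9) until reaching (row=1, col=5):
  Distance 0: (row=5, col=9)
  Distance 1: (row=4, col=9), (row=5, col=8)
  Distance 2: (row=3, col=9), (row=5, col=7), (row=6, col=8)
  Distance 3: (row=3, col=8), (row=4, col=7), (row=5, col=6), (row=6, col=7), (row=7, col=8)
  Distance 4: (row=2, col=8), (row=4, col=6), (row=5, col=5), (row=6, col=6), (row=7, col=7), (row=7, col=9), (row=8, col=8)
  Distance 5: (row=1, col=8), (row=2, col=7), (row=3, col=6), (row=4, col=5), (row=5, col=4), (row=6, col=5), (row=7, col=6), (row=8, col=7), (row=8, col=9)
  Distance 6: (row=0, col=8), (row=1, col=7), (row=2, col=6), (row=5, col=3), (row=6, col=4), (row=7, col=5), (row=8, col=6)
  Distance 7: (row=0, col=7), (row=0, col=9), (row=1, col=6), (row=4, col=3), (row=5, col=2), (row=6, col=3), (row=7, col=4), (row=8, col=5)
  Distance 8: (row=0, col=6), (row=1, col=5), (row=3, col=3), (row=4, col=2), (row=6, col=2), (row=7, col=3), (row=8, col=4)  <- goal reached here
One shortest path (8 moves): (row=5, col=9) -> (row=5, col=8) -> (row=5, col=7) -> (row=5, col=6) -> (row=4, col=6) -> (row=3, col=6) -> (row=2, col=6) -> (row=1, col=6) -> (row=1, col=5)

Answer: Shortest path length: 8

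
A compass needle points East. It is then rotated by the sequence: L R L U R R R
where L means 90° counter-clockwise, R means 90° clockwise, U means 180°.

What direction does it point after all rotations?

Start: East
  L (left (90° counter-clockwise)) -> North
  R (right (90° clockwise)) -> East
  L (left (90° counter-clockwise)) -> North
  U (U-turn (180°)) -> South
  R (right (90° clockwise)) -> West
  R (right (90° clockwise)) -> North
  R (right (90° clockwise)) -> East
Final: East

Answer: Final heading: East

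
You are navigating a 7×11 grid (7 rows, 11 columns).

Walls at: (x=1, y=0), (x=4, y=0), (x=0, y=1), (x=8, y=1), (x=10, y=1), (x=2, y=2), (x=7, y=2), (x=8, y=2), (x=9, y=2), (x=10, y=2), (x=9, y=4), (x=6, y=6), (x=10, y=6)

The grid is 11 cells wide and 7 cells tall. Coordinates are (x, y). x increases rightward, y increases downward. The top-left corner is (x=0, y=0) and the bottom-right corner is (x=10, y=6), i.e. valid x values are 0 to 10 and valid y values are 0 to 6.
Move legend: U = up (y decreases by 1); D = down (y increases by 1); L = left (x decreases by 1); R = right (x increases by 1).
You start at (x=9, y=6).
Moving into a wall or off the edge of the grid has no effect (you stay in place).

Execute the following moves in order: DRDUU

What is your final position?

Answer: Final position: (x=9, y=5)

Derivation:
Start: (x=9, y=6)
  D (down): blocked, stay at (x=9, y=6)
  R (right): blocked, stay at (x=9, y=6)
  D (down): blocked, stay at (x=9, y=6)
  U (up): (x=9, y=6) -> (x=9, y=5)
  U (up): blocked, stay at (x=9, y=5)
Final: (x=9, y=5)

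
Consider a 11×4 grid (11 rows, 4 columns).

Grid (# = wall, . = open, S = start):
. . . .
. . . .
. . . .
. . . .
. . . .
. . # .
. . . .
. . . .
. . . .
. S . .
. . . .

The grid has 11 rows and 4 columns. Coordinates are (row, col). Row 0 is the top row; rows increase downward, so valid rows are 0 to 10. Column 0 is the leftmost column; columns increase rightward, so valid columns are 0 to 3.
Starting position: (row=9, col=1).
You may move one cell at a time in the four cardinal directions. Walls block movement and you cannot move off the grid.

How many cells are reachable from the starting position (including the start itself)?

Answer: Reachable cells: 43

Derivation:
BFS flood-fill from (row=9, col=1):
  Distance 0: (row=9, col=1)
  Distance 1: (row=8, col=1), (row=9, col=0), (row=9, col=2), (row=10, col=1)
  Distance 2: (row=7, col=1), (row=8, col=0), (row=8, col=2), (row=9, col=3), (row=10, col=0), (row=10, col=2)
  Distance 3: (row=6, col=1), (row=7, col=0), (row=7, col=2), (row=8, col=3), (row=10, col=3)
  Distance 4: (row=5, col=1), (row=6, col=0), (row=6, col=2), (row=7, col=3)
  Distance 5: (row=4, col=1), (row=5, col=0), (row=6, col=3)
  Distance 6: (row=3, col=1), (row=4, col=0), (row=4, col=2), (row=5, col=3)
  Distance 7: (row=2, col=1), (row=3, col=0), (row=3, col=2), (row=4, col=3)
  Distance 8: (row=1, col=1), (row=2, col=0), (row=2, col=2), (row=3, col=3)
  Distance 9: (row=0, col=1), (row=1, col=0), (row=1, col=2), (row=2, col=3)
  Distance 10: (row=0, col=0), (row=0, col=2), (row=1, col=3)
  Distance 11: (row=0, col=3)
Total reachable: 43 (grid has 43 open cells total)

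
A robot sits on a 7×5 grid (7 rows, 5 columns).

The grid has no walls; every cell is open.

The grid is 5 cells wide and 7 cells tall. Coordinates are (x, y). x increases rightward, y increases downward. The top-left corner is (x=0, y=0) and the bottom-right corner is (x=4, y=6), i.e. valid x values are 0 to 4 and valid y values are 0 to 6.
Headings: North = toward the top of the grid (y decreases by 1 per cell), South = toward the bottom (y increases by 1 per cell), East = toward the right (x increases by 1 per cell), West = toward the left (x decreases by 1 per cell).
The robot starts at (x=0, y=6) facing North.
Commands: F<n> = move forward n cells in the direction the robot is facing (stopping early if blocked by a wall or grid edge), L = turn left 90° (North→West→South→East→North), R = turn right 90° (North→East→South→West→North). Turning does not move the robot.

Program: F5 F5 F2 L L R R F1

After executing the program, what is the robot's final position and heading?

Answer: Final position: (x=0, y=0), facing North

Derivation:
Start: (x=0, y=6), facing North
  F5: move forward 5, now at (x=0, y=1)
  F5: move forward 1/5 (blocked), now at (x=0, y=0)
  F2: move forward 0/2 (blocked), now at (x=0, y=0)
  L: turn left, now facing West
  L: turn left, now facing South
  R: turn right, now facing West
  R: turn right, now facing North
  F1: move forward 0/1 (blocked), now at (x=0, y=0)
Final: (x=0, y=0), facing North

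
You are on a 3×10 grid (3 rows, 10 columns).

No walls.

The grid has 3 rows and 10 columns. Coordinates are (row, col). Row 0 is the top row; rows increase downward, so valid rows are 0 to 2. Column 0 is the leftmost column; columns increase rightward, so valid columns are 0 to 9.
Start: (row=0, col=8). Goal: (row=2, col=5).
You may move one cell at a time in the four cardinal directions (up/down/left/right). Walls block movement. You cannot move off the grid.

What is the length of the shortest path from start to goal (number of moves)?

BFS from (row=0, col=8) until reaching (row=2, col=5):
  Distance 0: (row=0, col=8)
  Distance 1: (row=0, col=7), (row=0, col=9), (row=1, col=8)
  Distance 2: (row=0, col=6), (row=1, col=7), (row=1, col=9), (row=2, col=8)
  Distance 3: (row=0, col=5), (row=1, col=6), (row=2, col=7), (row=2, col=9)
  Distance 4: (row=0, col=4), (row=1, col=5), (row=2, col=6)
  Distance 5: (row=0, col=3), (row=1, col=4), (row=2, col=5)  <- goal reached here
One shortest path (5 moves): (row=0, col=8) -> (row=0, col=7) -> (row=0, col=6) -> (row=0, col=5) -> (row=1, col=5) -> (row=2, col=5)

Answer: Shortest path length: 5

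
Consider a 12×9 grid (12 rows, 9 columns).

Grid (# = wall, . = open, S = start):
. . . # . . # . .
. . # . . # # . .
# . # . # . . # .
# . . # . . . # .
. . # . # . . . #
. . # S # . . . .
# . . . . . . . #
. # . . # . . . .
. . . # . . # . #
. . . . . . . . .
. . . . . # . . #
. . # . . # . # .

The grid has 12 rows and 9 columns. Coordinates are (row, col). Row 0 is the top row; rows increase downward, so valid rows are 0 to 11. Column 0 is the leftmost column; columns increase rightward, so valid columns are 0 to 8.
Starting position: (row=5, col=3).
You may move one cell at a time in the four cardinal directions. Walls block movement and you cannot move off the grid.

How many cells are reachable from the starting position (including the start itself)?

BFS flood-fill from (row=5, col=3):
  Distance 0: (row=5, col=3)
  Distance 1: (row=4, col=3), (row=6, col=3)
  Distance 2: (row=6, col=2), (row=6, col=4), (row=7, col=3)
  Distance 3: (row=6, col=1), (row=6, col=5), (row=7, col=2)
  Distance 4: (row=5, col=1), (row=5, col=5), (row=6, col=6), (row=7, col=5), (row=8, col=2)
  Distance 5: (row=4, col=1), (row=4, col=5), (row=5, col=0), (row=5, col=6), (row=6, col=7), (row=7, col=6), (row=8, col=1), (row=8, col=5), (row=9, col=2)
  Distance 6: (row=3, col=1), (row=3, col=5), (row=4, col=0), (row=4, col=6), (row=5, col=7), (row=7, col=7), (row=8, col=0), (row=8, col=4), (row=9, col=1), (row=9, col=3), (row=9, col=5), (row=10, col=2)
  Distance 7: (row=2, col=1), (row=2, col=5), (row=3, col=2), (row=3, col=4), (row=3, col=6), (row=4, col=7), (row=5, col=8), (row=7, col=0), (row=7, col=8), (row=8, col=7), (row=9, col=0), (row=9, col=4), (row=9, col=6), (row=10, col=1), (row=10, col=3)
  Distance 8: (row=1, col=1), (row=2, col=6), (row=9, col=7), (row=10, col=0), (row=10, col=4), (row=10, col=6), (row=11, col=1), (row=11, col=3)
  Distance 9: (row=0, col=1), (row=1, col=0), (row=9, col=8), (row=10, col=7), (row=11, col=0), (row=11, col=4), (row=11, col=6)
  Distance 10: (row=0, col=0), (row=0, col=2)
Total reachable: 67 (grid has 79 open cells total)

Answer: Reachable cells: 67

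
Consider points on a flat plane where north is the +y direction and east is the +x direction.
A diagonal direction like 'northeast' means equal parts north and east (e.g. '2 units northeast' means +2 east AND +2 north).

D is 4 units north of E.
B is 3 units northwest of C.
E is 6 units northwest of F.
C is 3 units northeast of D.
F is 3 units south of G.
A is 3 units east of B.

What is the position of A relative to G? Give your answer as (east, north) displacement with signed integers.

Place G at the origin (east=0, north=0).
  F is 3 units south of G: delta (east=+0, north=-3); F at (east=0, north=-3).
  E is 6 units northwest of F: delta (east=-6, north=+6); E at (east=-6, north=3).
  D is 4 units north of E: delta (east=+0, north=+4); D at (east=-6, north=7).
  C is 3 units northeast of D: delta (east=+3, north=+3); C at (east=-3, north=10).
  B is 3 units northwest of C: delta (east=-3, north=+3); B at (east=-6, north=13).
  A is 3 units east of B: delta (east=+3, north=+0); A at (east=-3, north=13).
Therefore A relative to G: (east=-3, north=13).

Answer: A is at (east=-3, north=13) relative to G.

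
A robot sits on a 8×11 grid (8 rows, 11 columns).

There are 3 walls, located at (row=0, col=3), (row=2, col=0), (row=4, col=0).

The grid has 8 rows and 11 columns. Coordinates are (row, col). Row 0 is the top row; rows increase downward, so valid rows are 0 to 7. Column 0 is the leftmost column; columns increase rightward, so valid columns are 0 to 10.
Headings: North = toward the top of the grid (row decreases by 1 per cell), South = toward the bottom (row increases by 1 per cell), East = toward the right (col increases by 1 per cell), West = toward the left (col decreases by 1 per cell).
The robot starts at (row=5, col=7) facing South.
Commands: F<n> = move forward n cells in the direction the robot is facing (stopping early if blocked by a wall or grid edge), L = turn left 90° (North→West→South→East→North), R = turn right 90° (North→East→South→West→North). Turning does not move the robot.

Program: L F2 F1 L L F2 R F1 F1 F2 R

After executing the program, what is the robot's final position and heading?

Start: (row=5, col=7), facing South
  L: turn left, now facing East
  F2: move forward 2, now at (row=5, col=9)
  F1: move forward 1, now at (row=5, col=10)
  L: turn left, now facing North
  L: turn left, now facing West
  F2: move forward 2, now at (row=5, col=8)
  R: turn right, now facing North
  F1: move forward 1, now at (row=4, col=8)
  F1: move forward 1, now at (row=3, col=8)
  F2: move forward 2, now at (row=1, col=8)
  R: turn right, now facing East
Final: (row=1, col=8), facing East

Answer: Final position: (row=1, col=8), facing East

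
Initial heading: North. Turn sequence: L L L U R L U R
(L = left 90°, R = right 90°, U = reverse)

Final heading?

Start: North
  L (left (90° counter-clockwise)) -> West
  L (left (90° counter-clockwise)) -> South
  L (left (90° counter-clockwise)) -> East
  U (U-turn (180°)) -> West
  R (right (90° clockwise)) -> North
  L (left (90° counter-clockwise)) -> West
  U (U-turn (180°)) -> East
  R (right (90° clockwise)) -> South
Final: South

Answer: Final heading: South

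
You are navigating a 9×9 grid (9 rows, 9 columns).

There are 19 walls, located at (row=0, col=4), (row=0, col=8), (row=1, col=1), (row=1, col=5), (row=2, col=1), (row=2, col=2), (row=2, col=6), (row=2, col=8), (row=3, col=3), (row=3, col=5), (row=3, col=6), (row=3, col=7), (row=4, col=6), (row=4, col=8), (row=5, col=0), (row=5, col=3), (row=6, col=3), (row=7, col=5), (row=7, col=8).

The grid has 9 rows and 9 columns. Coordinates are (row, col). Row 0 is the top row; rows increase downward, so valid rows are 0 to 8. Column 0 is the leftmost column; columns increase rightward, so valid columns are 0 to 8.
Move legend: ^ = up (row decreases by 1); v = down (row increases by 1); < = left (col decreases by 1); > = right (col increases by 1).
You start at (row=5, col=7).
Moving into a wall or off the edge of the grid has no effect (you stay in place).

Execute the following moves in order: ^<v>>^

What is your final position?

Answer: Final position: (row=5, col=8)

Derivation:
Start: (row=5, col=7)
  ^ (up): (row=5, col=7) -> (row=4, col=7)
  < (left): blocked, stay at (row=4, col=7)
  v (down): (row=4, col=7) -> (row=5, col=7)
  > (right): (row=5, col=7) -> (row=5, col=8)
  > (right): blocked, stay at (row=5, col=8)
  ^ (up): blocked, stay at (row=5, col=8)
Final: (row=5, col=8)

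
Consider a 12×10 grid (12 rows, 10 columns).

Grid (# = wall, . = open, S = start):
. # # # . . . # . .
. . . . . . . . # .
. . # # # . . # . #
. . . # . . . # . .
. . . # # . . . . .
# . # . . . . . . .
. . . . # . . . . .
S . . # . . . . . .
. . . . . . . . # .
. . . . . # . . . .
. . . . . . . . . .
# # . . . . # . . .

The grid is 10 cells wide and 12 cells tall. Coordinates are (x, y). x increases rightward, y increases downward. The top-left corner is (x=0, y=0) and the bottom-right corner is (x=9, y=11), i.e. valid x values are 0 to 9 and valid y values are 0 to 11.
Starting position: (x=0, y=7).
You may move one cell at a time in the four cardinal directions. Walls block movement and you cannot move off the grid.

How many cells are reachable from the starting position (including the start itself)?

Answer: Reachable cells: 94

Derivation:
BFS flood-fill from (x=0, y=7):
  Distance 0: (x=0, y=7)
  Distance 1: (x=0, y=6), (x=1, y=7), (x=0, y=8)
  Distance 2: (x=1, y=6), (x=2, y=7), (x=1, y=8), (x=0, y=9)
  Distance 3: (x=1, y=5), (x=2, y=6), (x=2, y=8), (x=1, y=9), (x=0, y=10)
  Distance 4: (x=1, y=4), (x=3, y=6), (x=3, y=8), (x=2, y=9), (x=1, y=10)
  Distance 5: (x=1, y=3), (x=0, y=4), (x=2, y=4), (x=3, y=5), (x=4, y=8), (x=3, y=9), (x=2, y=10)
  Distance 6: (x=1, y=2), (x=0, y=3), (x=2, y=3), (x=4, y=5), (x=4, y=7), (x=5, y=8), (x=4, y=9), (x=3, y=10), (x=2, y=11)
  Distance 7: (x=1, y=1), (x=0, y=2), (x=5, y=5), (x=5, y=7), (x=6, y=8), (x=4, y=10), (x=3, y=11)
  Distance 8: (x=0, y=1), (x=2, y=1), (x=5, y=4), (x=6, y=5), (x=5, y=6), (x=6, y=7), (x=7, y=8), (x=6, y=9), (x=5, y=10), (x=4, y=11)
  Distance 9: (x=0, y=0), (x=3, y=1), (x=5, y=3), (x=6, y=4), (x=7, y=5), (x=6, y=6), (x=7, y=7), (x=7, y=9), (x=6, y=10), (x=5, y=11)
  Distance 10: (x=4, y=1), (x=5, y=2), (x=4, y=3), (x=6, y=3), (x=7, y=4), (x=8, y=5), (x=7, y=6), (x=8, y=7), (x=8, y=9), (x=7, y=10)
  Distance 11: (x=4, y=0), (x=5, y=1), (x=6, y=2), (x=8, y=4), (x=9, y=5), (x=8, y=6), (x=9, y=7), (x=9, y=9), (x=8, y=10), (x=7, y=11)
  Distance 12: (x=5, y=0), (x=6, y=1), (x=8, y=3), (x=9, y=4), (x=9, y=6), (x=9, y=8), (x=9, y=10), (x=8, y=11)
  Distance 13: (x=6, y=0), (x=7, y=1), (x=8, y=2), (x=9, y=3), (x=9, y=11)
Total reachable: 94 (grid has 97 open cells total)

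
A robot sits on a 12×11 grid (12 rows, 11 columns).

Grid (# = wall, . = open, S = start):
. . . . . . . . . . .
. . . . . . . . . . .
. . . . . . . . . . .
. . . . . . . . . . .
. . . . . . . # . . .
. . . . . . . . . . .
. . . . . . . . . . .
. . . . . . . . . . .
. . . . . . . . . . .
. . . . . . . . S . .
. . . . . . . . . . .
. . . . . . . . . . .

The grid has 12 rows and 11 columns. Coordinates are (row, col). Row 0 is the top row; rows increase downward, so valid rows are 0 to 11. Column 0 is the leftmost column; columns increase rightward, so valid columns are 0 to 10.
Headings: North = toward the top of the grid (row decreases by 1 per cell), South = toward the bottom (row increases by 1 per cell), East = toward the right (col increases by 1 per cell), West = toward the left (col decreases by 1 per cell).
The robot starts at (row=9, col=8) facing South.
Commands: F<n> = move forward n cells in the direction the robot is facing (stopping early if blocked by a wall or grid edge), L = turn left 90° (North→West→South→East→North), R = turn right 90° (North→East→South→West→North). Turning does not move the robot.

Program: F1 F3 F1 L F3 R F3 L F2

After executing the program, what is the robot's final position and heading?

Start: (row=9, col=8), facing South
  F1: move forward 1, now at (row=10, col=8)
  F3: move forward 1/3 (blocked), now at (row=11, col=8)
  F1: move forward 0/1 (blocked), now at (row=11, col=8)
  L: turn left, now facing East
  F3: move forward 2/3 (blocked), now at (row=11, col=10)
  R: turn right, now facing South
  F3: move forward 0/3 (blocked), now at (row=11, col=10)
  L: turn left, now facing East
  F2: move forward 0/2 (blocked), now at (row=11, col=10)
Final: (row=11, col=10), facing East

Answer: Final position: (row=11, col=10), facing East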